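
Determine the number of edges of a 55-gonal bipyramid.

165

A bipyramid over an n-gon has 2n triangular faces and n + 2 vertices: V = 55 + 2 = 57, E = 3·55 = 165, F = 2·55 = 110.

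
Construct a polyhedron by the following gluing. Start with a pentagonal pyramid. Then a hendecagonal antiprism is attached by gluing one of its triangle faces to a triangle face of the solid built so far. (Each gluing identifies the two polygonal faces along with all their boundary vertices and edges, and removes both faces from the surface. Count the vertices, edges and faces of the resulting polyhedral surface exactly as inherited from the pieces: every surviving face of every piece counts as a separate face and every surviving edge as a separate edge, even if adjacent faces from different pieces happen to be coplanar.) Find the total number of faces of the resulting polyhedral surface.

28

A pentagonal pyramid: V=6, E=10, F=6.
Attach a hendecagonal antiprism (V=22, E=44, F=24) along a 3-gon: merge 3 vertices and 3 edges, delete both glued faces → V=25, E=51, F=28.
Check: V − E + F = 25 − 51 + 28 = 2.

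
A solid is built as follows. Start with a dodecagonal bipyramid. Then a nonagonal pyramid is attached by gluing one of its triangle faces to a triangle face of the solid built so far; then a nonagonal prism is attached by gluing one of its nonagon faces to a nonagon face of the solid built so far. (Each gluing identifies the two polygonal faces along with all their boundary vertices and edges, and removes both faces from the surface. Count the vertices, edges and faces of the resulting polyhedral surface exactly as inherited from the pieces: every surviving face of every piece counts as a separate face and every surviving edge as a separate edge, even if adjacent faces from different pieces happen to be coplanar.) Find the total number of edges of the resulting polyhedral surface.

69

A dodecagonal bipyramid: V=14, E=36, F=24.
Attach a nonagonal pyramid (V=10, E=18, F=10) along a 3-gon: merge 3 vertices and 3 edges, delete both glued faces → V=21, E=51, F=32.
Attach a nonagonal prism (V=18, E=27, F=11) along a 9-gon: merge 9 vertices and 9 edges, delete both glued faces → V=30, E=69, F=41.
Check: V − E + F = 30 − 69 + 41 = 2.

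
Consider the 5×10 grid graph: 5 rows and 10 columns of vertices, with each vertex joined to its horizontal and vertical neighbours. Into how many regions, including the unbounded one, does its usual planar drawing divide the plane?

The grid has V = 5·10 = 50 vertices and E = 5·9 + 10·4 = 85 edges.
F = 2 − V + E = 2 − 50 + 85 = 37.

37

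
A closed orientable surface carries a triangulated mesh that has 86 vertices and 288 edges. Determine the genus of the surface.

6

Every face is a triangle and each edge borders two faces, so 3F = 2·288, giving F = 192.
χ = V − E + F = 86 − 288 + 192 = -10.
For a closed orientable surface χ = 2 − 2g, so g = (2 − (-10))/2 = 6.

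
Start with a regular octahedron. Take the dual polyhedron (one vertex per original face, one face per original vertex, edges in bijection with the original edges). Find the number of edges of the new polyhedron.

12

The base solid has V = 6, E = 12, F = 8.
The dual swaps V and F and preserves E: V′ = F = 8, E′ = E = 12, F′ = V = 6.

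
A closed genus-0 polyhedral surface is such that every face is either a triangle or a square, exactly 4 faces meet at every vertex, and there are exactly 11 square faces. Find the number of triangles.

8

Let x be the number of triangles; then F = 11 + x.
Edge–face incidences: 2E = 4·11 + 3·x = 44 + 3x.
Every vertex has degree 4, so 4V = 2E.
Euler: V − E + F = 2 ⇒ (2E)/4 − E + (11 + x) = 2.
Multiply by 8: 2·(2E) − 4·(2E) + 8·(11 + x) = 16, i.e. 88 + 8x − 2·(44 + 3x) = 16.
Collecting terms: 2x = 16, so x = 8.
Then 2E = 44 + 3·8 = 68, so E = 34, V = 2E/4 = 17, F = 11 + 8 = 19.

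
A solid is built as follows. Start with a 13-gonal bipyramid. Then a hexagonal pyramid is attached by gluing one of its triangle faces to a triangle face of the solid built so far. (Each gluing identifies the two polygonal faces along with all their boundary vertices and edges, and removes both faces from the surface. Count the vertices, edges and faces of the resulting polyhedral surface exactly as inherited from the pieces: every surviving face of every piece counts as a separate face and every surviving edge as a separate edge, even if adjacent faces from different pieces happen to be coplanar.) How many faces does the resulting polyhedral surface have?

31

A 13-gonal bipyramid: V=15, E=39, F=26.
Attach a hexagonal pyramid (V=7, E=12, F=7) along a 3-gon: merge 3 vertices and 3 edges, delete both glued faces → V=19, E=48, F=31.
Check: V − E + F = 19 − 48 + 31 = 2.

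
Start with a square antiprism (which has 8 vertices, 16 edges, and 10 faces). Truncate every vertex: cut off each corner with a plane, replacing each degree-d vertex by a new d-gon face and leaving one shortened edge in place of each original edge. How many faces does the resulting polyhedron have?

Truncation replaces each original edge-end by a new vertex, so V′ = 2E = 32.
Each original edge survives, and each old vertex of degree d contributes d new edges; summing degrees gives Σd = 2E, so E′ = E + 2E = 3E = 48.
Each original face survives and each original vertex becomes one new face: F′ = F + V = 18.

18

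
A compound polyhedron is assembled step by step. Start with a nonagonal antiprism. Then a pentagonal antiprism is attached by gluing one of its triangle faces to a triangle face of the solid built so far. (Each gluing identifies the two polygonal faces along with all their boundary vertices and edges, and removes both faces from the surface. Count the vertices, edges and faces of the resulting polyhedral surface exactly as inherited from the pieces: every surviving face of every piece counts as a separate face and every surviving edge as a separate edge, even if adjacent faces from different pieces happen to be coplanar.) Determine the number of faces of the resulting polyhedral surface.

A nonagonal antiprism: V=18, E=36, F=20.
Attach a pentagonal antiprism (V=10, E=20, F=12) along a 3-gon: merge 3 vertices and 3 edges, delete both glued faces → V=25, E=53, F=30.
Check: V − E + F = 25 − 53 + 30 = 2.

30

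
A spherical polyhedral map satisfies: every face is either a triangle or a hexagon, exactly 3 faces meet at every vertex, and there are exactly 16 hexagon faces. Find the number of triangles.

4

Let x be the number of triangles; then F = 16 + x.
Edge–face incidences: 2E = 6·16 + 3·x = 96 + 3x.
Every vertex has degree 3, so 3V = 2E.
Euler: V − E + F = 2 ⇒ (2E)/3 − E + (16 + x) = 2.
Multiply by 6: 2·(2E) − 3·(2E) + 6·(16 + x) = 12, i.e. 96 + 6x − (96 + 3x) = 12.
Collecting terms: 3x = 12, so x = 4.
Then 2E = 96 + 3·4 = 108, so E = 54, V = 2E/3 = 36, F = 16 + 4 = 20.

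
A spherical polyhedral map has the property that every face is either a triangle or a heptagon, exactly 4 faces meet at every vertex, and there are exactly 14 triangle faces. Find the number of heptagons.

2

Let x be the number of heptagons; then F = 14 + x.
Edge–face incidences: 2E = 3·14 + 7·x = 42 + 7x.
Every vertex has degree 4, so 4V = 2E.
Euler: V − E + F = 2 ⇒ (2E)/4 − E + (14 + x) = 2.
Multiply by 8: 2·(2E) − 4·(2E) + 8·(14 + x) = 16, i.e. 112 + 8x − 2·(42 + 7x) = 16.
Collecting terms: −6x + 28 = 16, so −6x = −12, so x = 2.
Then 2E = 42 + 7·2 = 56, so E = 28, V = 2E/4 = 14, F = 14 + 2 = 16.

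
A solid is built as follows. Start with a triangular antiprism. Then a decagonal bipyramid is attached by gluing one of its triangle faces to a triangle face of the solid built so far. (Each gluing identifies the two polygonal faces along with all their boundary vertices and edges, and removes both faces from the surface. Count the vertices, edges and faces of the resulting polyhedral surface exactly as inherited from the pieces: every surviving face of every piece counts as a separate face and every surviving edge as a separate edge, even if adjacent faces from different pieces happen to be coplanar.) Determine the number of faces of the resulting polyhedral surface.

A triangular antiprism: V=6, E=12, F=8.
Attach a decagonal bipyramid (V=12, E=30, F=20) along a 3-gon: merge 3 vertices and 3 edges, delete both glued faces → V=15, E=39, F=26.
Check: V − E + F = 15 − 39 + 26 = 2.

26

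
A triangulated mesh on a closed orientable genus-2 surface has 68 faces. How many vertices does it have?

χ = 2 − 2·2 = -2, and every face is a triangle so 3F = 2E.
E = 3·68/2 = 102. Then V = -2 + E − F = -2 + 102 − 68 = 32.

32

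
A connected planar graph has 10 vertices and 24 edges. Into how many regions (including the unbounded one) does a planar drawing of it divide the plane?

16

Euler's formula for a connected plane graph: V − E + F = 2, so F = 2 − 10 + 24 = 16.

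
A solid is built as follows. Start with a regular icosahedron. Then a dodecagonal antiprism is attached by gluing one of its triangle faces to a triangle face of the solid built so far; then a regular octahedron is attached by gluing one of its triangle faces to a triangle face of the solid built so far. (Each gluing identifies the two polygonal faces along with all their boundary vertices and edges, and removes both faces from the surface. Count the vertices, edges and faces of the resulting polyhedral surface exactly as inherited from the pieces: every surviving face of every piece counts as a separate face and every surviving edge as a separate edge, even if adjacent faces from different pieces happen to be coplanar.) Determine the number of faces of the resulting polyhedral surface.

50

A regular icosahedron: V=12, E=30, F=20.
Attach a dodecagonal antiprism (V=24, E=48, F=26) along a 3-gon: merge 3 vertices and 3 edges, delete both glued faces → V=33, E=75, F=44.
Attach a regular octahedron (V=6, E=12, F=8) along a 3-gon: merge 3 vertices and 3 edges, delete both glued faces → V=36, E=84, F=50.
Check: V − E + F = 36 − 84 + 50 = 2.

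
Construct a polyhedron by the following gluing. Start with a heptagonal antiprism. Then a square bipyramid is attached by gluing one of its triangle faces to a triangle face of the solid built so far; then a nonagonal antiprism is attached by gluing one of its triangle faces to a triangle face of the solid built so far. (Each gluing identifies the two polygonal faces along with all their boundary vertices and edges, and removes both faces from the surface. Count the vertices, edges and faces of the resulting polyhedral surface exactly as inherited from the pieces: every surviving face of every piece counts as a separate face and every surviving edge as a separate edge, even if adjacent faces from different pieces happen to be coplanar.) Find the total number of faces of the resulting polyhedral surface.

A heptagonal antiprism: V=14, E=28, F=16.
Attach a square bipyramid (V=6, E=12, F=8) along a 3-gon: merge 3 vertices and 3 edges, delete both glued faces → V=17, E=37, F=22.
Attach a nonagonal antiprism (V=18, E=36, F=20) along a 3-gon: merge 3 vertices and 3 edges, delete both glued faces → V=32, E=70, F=40.
Check: V − E + F = 32 − 70 + 40 = 2.

40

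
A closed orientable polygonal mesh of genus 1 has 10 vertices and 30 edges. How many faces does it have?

20

For a closed orientable surface of genus 1, χ = 2 − 2·1 = 0.
F = 0 − V + E = 0 − 10 + 30 = 20.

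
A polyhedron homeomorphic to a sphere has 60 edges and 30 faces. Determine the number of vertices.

32

Here V − E + F = 2.
V = 2 + E − F = 2 + 60 − 30 = 32.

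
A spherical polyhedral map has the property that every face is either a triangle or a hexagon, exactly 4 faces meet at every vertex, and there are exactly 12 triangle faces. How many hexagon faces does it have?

Let x be the number of hexagons; then F = 12 + x.
Edge–face incidences: 2E = 3·12 + 6·x = 36 + 6x.
Every vertex has degree 4, so 4V = 2E.
Euler: V − E + F = 2 ⇒ (2E)/4 − E + (12 + x) = 2.
Multiply by 8: 2·(2E) − 4·(2E) + 8·(12 + x) = 16, i.e. 96 + 8x − 2·(36 + 6x) = 16.
Collecting terms: −4x + 24 = 16, so −4x = −8, so x = 2.
Then 2E = 36 + 6·2 = 48, so E = 24, V = 2E/4 = 12, F = 12 + 2 = 14.

2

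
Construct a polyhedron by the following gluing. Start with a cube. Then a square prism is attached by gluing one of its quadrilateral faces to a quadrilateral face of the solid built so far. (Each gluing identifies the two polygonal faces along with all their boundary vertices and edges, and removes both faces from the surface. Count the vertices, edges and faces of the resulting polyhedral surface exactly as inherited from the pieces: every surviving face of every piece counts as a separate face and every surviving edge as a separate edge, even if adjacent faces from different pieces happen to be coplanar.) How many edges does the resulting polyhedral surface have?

A cube: V=8, E=12, F=6.
Attach a square prism (V=8, E=12, F=6) along a 4-gon: merge 4 vertices and 4 edges, delete both glued faces → V=12, E=20, F=10.
Check: V − E + F = 12 − 20 + 10 = 2.

20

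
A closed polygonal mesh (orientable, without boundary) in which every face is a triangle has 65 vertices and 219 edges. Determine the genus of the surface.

5

Every face is a triangle and each edge borders two faces, so 3F = 2·219, giving F = 146.
χ = V − E + F = 65 − 219 + 146 = -8.
For a closed orientable surface χ = 2 − 2g, so g = (2 − (-8))/2 = 5.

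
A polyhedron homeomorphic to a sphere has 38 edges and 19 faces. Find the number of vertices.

21

Here V − E + F = 2.
V = 2 + E − F = 2 + 38 − 19 = 21.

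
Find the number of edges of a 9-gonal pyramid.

18

A pyramid on an n-gon base has one n-gon and n triangles: V = 9 + 1 = 10, E = 2·9 = 18, F = 9 + 1 = 10.
Check: V − E + F = 10 − 18 + 10 = 2.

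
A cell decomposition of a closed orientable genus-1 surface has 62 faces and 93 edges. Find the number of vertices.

31

For a closed orientable surface of genus 1, χ = 2 − 2·1 = 0.
V = 0 + E − F = 0 + 93 − 62 = 31.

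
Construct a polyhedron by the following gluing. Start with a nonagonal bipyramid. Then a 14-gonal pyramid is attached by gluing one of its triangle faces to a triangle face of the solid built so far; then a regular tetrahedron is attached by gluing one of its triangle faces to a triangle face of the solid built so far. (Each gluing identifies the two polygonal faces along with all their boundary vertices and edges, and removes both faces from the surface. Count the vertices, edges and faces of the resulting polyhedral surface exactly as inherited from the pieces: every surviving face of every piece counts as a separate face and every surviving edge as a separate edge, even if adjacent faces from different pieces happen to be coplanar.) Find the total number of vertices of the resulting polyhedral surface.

24

A nonagonal bipyramid: V=11, E=27, F=18.
Attach a 14-gonal pyramid (V=15, E=28, F=15) along a 3-gon: merge 3 vertices and 3 edges, delete both glued faces → V=23, E=52, F=31.
Attach a regular tetrahedron (V=4, E=6, F=4) along a 3-gon: merge 3 vertices and 3 edges, delete both glued faces → V=24, E=55, F=33.
Check: V − E + F = 24 − 55 + 33 = 2.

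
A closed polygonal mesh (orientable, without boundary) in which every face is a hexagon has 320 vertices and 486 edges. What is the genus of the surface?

3

Every face is a hexagon and each edge borders two faces, so 6F = 2·486, giving F = 162.
χ = V − E + F = 320 − 486 + 162 = -4.
For a closed orientable surface χ = 2 − 2g, so g = (2 − (-4))/2 = 3.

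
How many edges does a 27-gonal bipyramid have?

A bipyramid over an n-gon has 2n triangular faces and n + 2 vertices: V = 27 + 2 = 29, E = 3·27 = 81, F = 2·27 = 54.

81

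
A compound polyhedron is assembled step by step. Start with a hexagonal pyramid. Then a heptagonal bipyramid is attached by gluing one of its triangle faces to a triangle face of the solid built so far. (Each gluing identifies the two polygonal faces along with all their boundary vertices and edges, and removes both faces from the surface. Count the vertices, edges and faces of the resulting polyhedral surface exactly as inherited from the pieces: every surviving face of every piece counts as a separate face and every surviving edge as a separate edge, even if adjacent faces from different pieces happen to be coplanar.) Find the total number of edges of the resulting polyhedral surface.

30

A hexagonal pyramid: V=7, E=12, F=7.
Attach a heptagonal bipyramid (V=9, E=21, F=14) along a 3-gon: merge 3 vertices and 3 edges, delete both glued faces → V=13, E=30, F=19.
Check: V − E + F = 13 − 30 + 19 = 2.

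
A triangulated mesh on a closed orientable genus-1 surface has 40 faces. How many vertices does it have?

χ = 2 − 2·1 = 0, and every face is a triangle so 3F = 2E.
E = 3·40/2 = 60. Then V = 0 + E − F = 0 + 60 − 40 = 20.

20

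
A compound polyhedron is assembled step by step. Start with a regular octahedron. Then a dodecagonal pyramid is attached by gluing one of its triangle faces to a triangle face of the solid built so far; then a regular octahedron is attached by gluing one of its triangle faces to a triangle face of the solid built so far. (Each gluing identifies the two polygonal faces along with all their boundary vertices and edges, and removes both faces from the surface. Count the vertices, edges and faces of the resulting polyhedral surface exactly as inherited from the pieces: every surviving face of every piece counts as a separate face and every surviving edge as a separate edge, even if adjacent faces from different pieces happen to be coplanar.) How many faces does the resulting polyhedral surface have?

25

A regular octahedron: V=6, E=12, F=8.
Attach a dodecagonal pyramid (V=13, E=24, F=13) along a 3-gon: merge 3 vertices and 3 edges, delete both glued faces → V=16, E=33, F=19.
Attach a regular octahedron (V=6, E=12, F=8) along a 3-gon: merge 3 vertices and 3 edges, delete both glued faces → V=19, E=42, F=25.
Check: V − E + F = 19 − 42 + 25 = 2.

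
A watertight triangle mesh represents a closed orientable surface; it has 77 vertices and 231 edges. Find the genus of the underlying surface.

1

Every face is a triangle and each edge borders two faces, so 3F = 2·231, giving F = 154.
χ = V − E + F = 77 − 231 + 154 = 0.
For a closed orientable surface χ = 2 − 2g, so g = (2 − (0))/2 = 1.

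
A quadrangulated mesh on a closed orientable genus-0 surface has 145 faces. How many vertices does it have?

χ = 2 − 2·0 = 2, and every face is a square so 4F = 2E.
E = 4·145/2 = 290. Then V = 2 + E − F = 2 + 290 − 145 = 147.

147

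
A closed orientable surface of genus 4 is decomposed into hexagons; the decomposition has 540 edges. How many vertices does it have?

354

χ = 2 − 2·4 = -6, and every face is a hexagon so 6F = 2E.
F = 2E/6 = 180. Then V = -6 + E − F = -6 + 540 − 180 = 354.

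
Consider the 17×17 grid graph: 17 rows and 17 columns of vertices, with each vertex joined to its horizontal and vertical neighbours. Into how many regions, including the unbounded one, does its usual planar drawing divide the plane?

The grid has V = 17·17 = 289 vertices and E = 17·16 + 17·16 = 544 edges.
F = 2 − V + E = 2 − 289 + 544 = 257.

257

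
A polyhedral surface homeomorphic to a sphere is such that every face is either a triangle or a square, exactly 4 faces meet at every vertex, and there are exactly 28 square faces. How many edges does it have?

Let x be the number of triangles; then F = 28 + x.
Edge–face incidences: 2E = 4·28 + 3·x = 112 + 3x.
Every vertex has degree 4, so 4V = 2E.
Euler: V − E + F = 2 ⇒ (2E)/4 − E + (28 + x) = 2.
Multiply by 8: 2·(2E) − 4·(2E) + 8·(28 + x) = 16, i.e. 224 + 8x − 2·(112 + 3x) = 16.
Collecting terms: 2x = 16, so x = 8.
Then 2E = 112 + 3·8 = 136, so E = 68, V = 2E/4 = 34, F = 28 + 8 = 36.

68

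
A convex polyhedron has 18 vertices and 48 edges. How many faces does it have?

Here V − E + F = 2.
F = 2 − V + E = 2 − 18 + 48 = 32.

32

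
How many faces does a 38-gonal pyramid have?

39

A pyramid on an n-gon base has one n-gon and n triangles: V = 38 + 1 = 39, E = 2·38 = 76, F = 38 + 1 = 39.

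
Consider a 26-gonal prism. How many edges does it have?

78

A prism on an n-gon has two n-gon bases and n rectangular sides: V = 2·26 = 52, E = 3·26 = 78, F = 26 + 2 = 28.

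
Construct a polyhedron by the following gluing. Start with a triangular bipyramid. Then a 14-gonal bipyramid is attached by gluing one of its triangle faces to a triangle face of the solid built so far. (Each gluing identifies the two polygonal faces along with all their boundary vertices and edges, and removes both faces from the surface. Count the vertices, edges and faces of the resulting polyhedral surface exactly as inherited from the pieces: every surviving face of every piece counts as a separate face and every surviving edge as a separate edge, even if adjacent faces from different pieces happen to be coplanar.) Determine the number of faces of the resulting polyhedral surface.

32

A triangular bipyramid: V=5, E=9, F=6.
Attach a 14-gonal bipyramid (V=16, E=42, F=28) along a 3-gon: merge 3 vertices and 3 edges, delete both glued faces → V=18, E=48, F=32.
Check: V − E + F = 18 − 48 + 32 = 2.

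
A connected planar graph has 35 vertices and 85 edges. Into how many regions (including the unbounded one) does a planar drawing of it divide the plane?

Euler's formula for a connected plane graph: V − E + F = 2, so F = 2 − 35 + 85 = 52.

52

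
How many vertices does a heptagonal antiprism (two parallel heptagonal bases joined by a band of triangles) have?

An antiprism on an n-gon has two n-gon caps and 2n triangles: V = 2·7 = 14, E = 4·7 = 28, F = 2·7 + 2 = 16.
Check: V − E + F = 14 − 28 + 16 = 2.

14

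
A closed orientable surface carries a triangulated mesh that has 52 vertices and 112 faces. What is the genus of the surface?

Every face is a triangle, so 2E = 3·112 = 336, giving E = 168.
χ = V − E + F = 52 − 168 + 112 = -4.
For a closed orientable surface χ = 2 − 2g, so g = (2 − (-4))/2 = 3.

3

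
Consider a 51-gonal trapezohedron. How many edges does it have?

204

The n-trapezohedron (dual of the n-antiprism) has V = 2·51 + 2 = 104, E = 4·51 = 204, F = 2·51 = 102.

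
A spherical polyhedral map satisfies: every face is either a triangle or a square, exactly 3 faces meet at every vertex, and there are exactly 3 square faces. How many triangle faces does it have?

2

Let x be the number of triangles; then F = 3 + x.
Edge–face incidences: 2E = 4·3 + 3·x = 12 + 3x.
Every vertex has degree 3, so 3V = 2E.
Euler: V − E + F = 2 ⇒ (2E)/3 − E + (3 + x) = 2.
Multiply by 6: 2·(2E) − 3·(2E) + 6·(3 + x) = 12, i.e. 18 + 6x − (12 + 3x) = 12.
Collecting terms: 3x + 6 = 12, so 3x = 6, so x = 2.
Then 2E = 12 + 3·2 = 18, so E = 9, V = 2E/3 = 6, F = 3 + 2 = 5.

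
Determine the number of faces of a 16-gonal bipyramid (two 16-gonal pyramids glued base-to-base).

32

A bipyramid over an n-gon has 2n triangular faces and n + 2 vertices: V = 16 + 2 = 18, E = 3·16 = 48, F = 2·16 = 32.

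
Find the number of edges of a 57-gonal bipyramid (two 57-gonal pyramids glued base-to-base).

A bipyramid over an n-gon has 2n triangular faces and n + 2 vertices: V = 57 + 2 = 59, E = 3·57 = 171, F = 2·57 = 114.

171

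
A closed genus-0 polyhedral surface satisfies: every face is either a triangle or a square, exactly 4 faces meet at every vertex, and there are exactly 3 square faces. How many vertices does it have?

Let x be the number of triangles; then F = 3 + x.
Edge–face incidences: 2E = 4·3 + 3·x = 12 + 3x.
Every vertex has degree 4, so 4V = 2E.
Euler: V − E + F = 2 ⇒ (2E)/4 − E + (3 + x) = 2.
Multiply by 8: 2·(2E) − 4·(2E) + 8·(3 + x) = 16, i.e. 24 + 8x − 2·(12 + 3x) = 16.
Collecting terms: 2x = 16, so x = 8.
Then 2E = 12 + 3·8 = 36, so E = 18, V = 2E/4 = 9, F = 3 + 8 = 11.

9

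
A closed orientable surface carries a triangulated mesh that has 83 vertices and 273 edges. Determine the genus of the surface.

Every face is a triangle and each edge borders two faces, so 3F = 2·273, giving F = 182.
χ = V − E + F = 83 − 273 + 182 = -8.
For a closed orientable surface χ = 2 − 2g, so g = (2 − (-8))/2 = 5.

5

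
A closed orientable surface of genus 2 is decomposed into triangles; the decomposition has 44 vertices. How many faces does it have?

χ = 2 − 2·2 = -2, and every face is a triangle so 3F = 2E.
V − E + F = -2 with E = 3F/2 gives 44 − (3/2 − 1)·F = -2, so F = 92 and E = 138.

92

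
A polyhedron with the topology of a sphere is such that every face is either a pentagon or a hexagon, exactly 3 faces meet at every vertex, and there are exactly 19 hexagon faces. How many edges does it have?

87

Let x be the number of pentagons; then F = 19 + x.
Edge–face incidences: 2E = 6·19 + 5·x = 114 + 5x.
Every vertex has degree 3, so 3V = 2E.
Euler: V − E + F = 2 ⇒ (2E)/3 − E + (19 + x) = 2.
Multiply by 6: 2·(2E) − 3·(2E) + 6·(19 + x) = 12, i.e. 114 + 6x − (114 + 5x) = 12.
Collecting terms: x = 12.
Then 2E = 114 + 5·12 = 174, so E = 87, V = 2E/3 = 58, F = 19 + 12 = 31.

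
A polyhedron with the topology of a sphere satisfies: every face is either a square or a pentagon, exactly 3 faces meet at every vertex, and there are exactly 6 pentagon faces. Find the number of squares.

Let x be the number of squares; then F = 6 + x.
Edge–face incidences: 2E = 5·6 + 4·x = 30 + 4x.
Every vertex has degree 3, so 3V = 2E.
Euler: V − E + F = 2 ⇒ (2E)/3 − E + (6 + x) = 2.
Multiply by 6: 2·(2E) − 3·(2E) + 6·(6 + x) = 12, i.e. 36 + 6x − (30 + 4x) = 12.
Collecting terms: 2x + 6 = 12, so 2x = 6, so x = 3.
Then 2E = 30 + 4·3 = 42, so E = 21, V = 2E/3 = 14, F = 6 + 3 = 9.

3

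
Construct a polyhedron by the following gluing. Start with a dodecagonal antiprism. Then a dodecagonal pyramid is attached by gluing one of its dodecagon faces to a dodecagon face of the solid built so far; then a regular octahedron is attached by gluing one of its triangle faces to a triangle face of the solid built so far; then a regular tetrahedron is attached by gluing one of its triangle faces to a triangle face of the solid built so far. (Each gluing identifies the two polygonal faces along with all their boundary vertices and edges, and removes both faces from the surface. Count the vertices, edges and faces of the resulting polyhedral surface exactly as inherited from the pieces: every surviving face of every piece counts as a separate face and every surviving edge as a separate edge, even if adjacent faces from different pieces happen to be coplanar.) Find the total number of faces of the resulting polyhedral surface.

A dodecagonal antiprism: V=24, E=48, F=26.
Attach a dodecagonal pyramid (V=13, E=24, F=13) along a 12-gon: merge 12 vertices and 12 edges, delete both glued faces → V=25, E=60, F=37.
Attach a regular octahedron (V=6, E=12, F=8) along a 3-gon: merge 3 vertices and 3 edges, delete both glued faces → V=28, E=69, F=43.
Attach a regular tetrahedron (V=4, E=6, F=4) along a 3-gon: merge 3 vertices and 3 edges, delete both glued faces → V=29, E=72, F=45.
Check: V − E + F = 29 − 72 + 45 = 2.

45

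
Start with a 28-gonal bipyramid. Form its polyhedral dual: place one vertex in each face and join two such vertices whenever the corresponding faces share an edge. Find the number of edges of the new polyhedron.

The base solid has V = 30, E = 84, F = 56.
The dual swaps V and F and preserves E: V′ = F = 56, E′ = E = 84, F′ = V = 30.

84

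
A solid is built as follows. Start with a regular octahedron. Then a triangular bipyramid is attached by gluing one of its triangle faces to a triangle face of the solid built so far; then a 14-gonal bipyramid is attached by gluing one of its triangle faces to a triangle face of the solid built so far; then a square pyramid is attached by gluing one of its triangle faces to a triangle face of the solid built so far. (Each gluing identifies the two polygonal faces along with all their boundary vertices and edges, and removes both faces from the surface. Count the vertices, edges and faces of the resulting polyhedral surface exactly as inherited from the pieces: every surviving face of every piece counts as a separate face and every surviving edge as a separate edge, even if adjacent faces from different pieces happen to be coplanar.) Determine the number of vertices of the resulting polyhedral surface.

23

A regular octahedron: V=6, E=12, F=8.
Attach a triangular bipyramid (V=5, E=9, F=6) along a 3-gon: merge 3 vertices and 3 edges, delete both glued faces → V=8, E=18, F=12.
Attach a 14-gonal bipyramid (V=16, E=42, F=28) along a 3-gon: merge 3 vertices and 3 edges, delete both glued faces → V=21, E=57, F=38.
Attach a square pyramid (V=5, E=8, F=5) along a 3-gon: merge 3 vertices and 3 edges, delete both glued faces → V=23, E=62, F=41.
Check: V − E + F = 23 − 62 + 41 = 2.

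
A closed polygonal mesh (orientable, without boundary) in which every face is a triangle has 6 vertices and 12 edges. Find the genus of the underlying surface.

0

Every face is a triangle and each edge borders two faces, so 3F = 2·12, giving F = 8.
χ = V − E + F = 6 − 12 + 8 = 2.
For a closed orientable surface χ = 2 − 2g, so g = (2 − (2))/2 = 0.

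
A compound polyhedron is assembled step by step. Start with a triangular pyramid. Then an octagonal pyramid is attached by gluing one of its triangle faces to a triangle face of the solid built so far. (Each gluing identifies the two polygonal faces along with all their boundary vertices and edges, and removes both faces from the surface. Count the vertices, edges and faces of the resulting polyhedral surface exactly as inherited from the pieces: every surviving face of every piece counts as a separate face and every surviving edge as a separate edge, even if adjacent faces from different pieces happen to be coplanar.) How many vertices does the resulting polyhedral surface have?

A triangular pyramid: V=4, E=6, F=4.
Attach an octagonal pyramid (V=9, E=16, F=9) along a 3-gon: merge 3 vertices and 3 edges, delete both glued faces → V=10, E=19, F=11.
Check: V − E + F = 10 − 19 + 11 = 2.

10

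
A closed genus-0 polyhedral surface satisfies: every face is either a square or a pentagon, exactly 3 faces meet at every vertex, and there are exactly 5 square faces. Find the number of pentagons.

2

Let x be the number of pentagons; then F = 5 + x.
Edge–face incidences: 2E = 4·5 + 5·x = 20 + 5x.
Every vertex has degree 3, so 3V = 2E.
Euler: V − E + F = 2 ⇒ (2E)/3 − E + (5 + x) = 2.
Multiply by 6: 2·(2E) − 3·(2E) + 6·(5 + x) = 12, i.e. 30 + 6x − (20 + 5x) = 12.
Collecting terms: x + 10 = 12, so x = 2.
Then 2E = 20 + 5·2 = 30, so E = 15, V = 2E/3 = 10, F = 5 + 2 = 7.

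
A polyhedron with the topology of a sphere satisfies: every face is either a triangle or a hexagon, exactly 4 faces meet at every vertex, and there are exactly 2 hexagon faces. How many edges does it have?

Let x be the number of triangles; then F = 2 + x.
Edge–face incidences: 2E = 6·2 + 3·x = 12 + 3x.
Every vertex has degree 4, so 4V = 2E.
Euler: V − E + F = 2 ⇒ (2E)/4 − E + (2 + x) = 2.
Multiply by 8: 2·(2E) − 4·(2E) + 8·(2 + x) = 16, i.e. 16 + 8x − 2·(12 + 3x) = 16.
Collecting terms: 2x − 8 = 16, so 2x = 24, so x = 12.
Then 2E = 12 + 3·12 = 48, so E = 24, V = 2E/4 = 12, F = 2 + 12 = 14.

24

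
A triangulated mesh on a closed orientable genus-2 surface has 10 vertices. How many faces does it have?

24

χ = 2 − 2·2 = -2, and every face is a triangle so 3F = 2E.
V − E + F = -2 with E = 3F/2 gives 10 − (3/2 − 1)·F = -2, so F = 24 and E = 36.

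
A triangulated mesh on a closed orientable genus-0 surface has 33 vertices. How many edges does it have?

χ = 2 − 2·0 = 2, and every face is a triangle so 3F = 2E.
V − E + F = 2 with E = 3F/2 gives 33 − (3/2 − 1)·F = 2, so F = 62 and E = 93.

93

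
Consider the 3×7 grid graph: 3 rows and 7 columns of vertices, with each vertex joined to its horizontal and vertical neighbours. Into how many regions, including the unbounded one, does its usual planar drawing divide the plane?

13

The grid has V = 3·7 = 21 vertices and E = 3·6 + 7·2 = 32 edges.
F = 2 − V + E = 2 − 21 + 32 = 13.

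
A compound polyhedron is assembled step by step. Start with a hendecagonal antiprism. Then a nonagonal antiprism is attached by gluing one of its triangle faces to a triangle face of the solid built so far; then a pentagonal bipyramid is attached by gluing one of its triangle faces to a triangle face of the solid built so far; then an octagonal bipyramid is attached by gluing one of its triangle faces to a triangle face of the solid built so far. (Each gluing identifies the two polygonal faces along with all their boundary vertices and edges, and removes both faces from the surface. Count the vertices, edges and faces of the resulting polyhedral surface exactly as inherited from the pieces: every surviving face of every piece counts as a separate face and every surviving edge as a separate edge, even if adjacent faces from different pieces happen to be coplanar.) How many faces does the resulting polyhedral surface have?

A hendecagonal antiprism: V=22, E=44, F=24.
Attach a nonagonal antiprism (V=18, E=36, F=20) along a 3-gon: merge 3 vertices and 3 edges, delete both glued faces → V=37, E=77, F=42.
Attach a pentagonal bipyramid (V=7, E=15, F=10) along a 3-gon: merge 3 vertices and 3 edges, delete both glued faces → V=41, E=89, F=50.
Attach an octagonal bipyramid (V=10, E=24, F=16) along a 3-gon: merge 3 vertices and 3 edges, delete both glued faces → V=48, E=110, F=64.
Check: V − E + F = 48 − 110 + 64 = 2.

64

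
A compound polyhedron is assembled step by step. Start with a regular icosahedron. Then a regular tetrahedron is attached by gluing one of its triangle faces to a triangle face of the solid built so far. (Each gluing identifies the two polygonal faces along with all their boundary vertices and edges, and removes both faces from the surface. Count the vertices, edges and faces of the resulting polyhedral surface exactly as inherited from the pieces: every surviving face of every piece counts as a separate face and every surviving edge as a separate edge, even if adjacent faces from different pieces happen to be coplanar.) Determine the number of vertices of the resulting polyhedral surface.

A regular icosahedron: V=12, E=30, F=20.
Attach a regular tetrahedron (V=4, E=6, F=4) along a 3-gon: merge 3 vertices and 3 edges, delete both glued faces → V=13, E=33, F=22.
Check: V − E + F = 13 − 33 + 22 = 2.

13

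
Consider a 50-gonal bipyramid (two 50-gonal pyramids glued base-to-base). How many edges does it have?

150

A bipyramid over an n-gon has 2n triangular faces and n + 2 vertices: V = 50 + 2 = 52, E = 3·50 = 150, F = 2·50 = 100.
Check: V − E + F = 52 − 150 + 100 = 2.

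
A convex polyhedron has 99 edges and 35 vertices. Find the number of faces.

66

Here V − E + F = 2.
F = 2 − V + E = 2 − 35 + 99 = 66.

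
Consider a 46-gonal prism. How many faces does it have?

48

A prism on an n-gon has two n-gon bases and n rectangular sides: V = 2·46 = 92, E = 3·46 = 138, F = 46 + 2 = 48.
Check: V − E + F = 92 − 138 + 48 = 2.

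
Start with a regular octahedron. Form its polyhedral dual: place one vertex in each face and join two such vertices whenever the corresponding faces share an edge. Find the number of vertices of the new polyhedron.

8

The base solid has V = 6, E = 12, F = 8.
The dual swaps V and F and preserves E: V′ = F = 8, E′ = E = 12, F′ = V = 6.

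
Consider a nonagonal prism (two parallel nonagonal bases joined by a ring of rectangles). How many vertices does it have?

A prism on an n-gon has two n-gon bases and n rectangular sides: V = 2·9 = 18, E = 3·9 = 27, F = 9 + 2 = 11.

18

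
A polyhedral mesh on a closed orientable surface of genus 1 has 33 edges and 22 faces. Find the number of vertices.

11

For a closed orientable surface of genus 1, χ = 2 − 2·1 = 0.
V = 0 + E − F = 0 + 33 − 22 = 11.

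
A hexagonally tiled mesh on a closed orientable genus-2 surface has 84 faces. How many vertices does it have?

166

χ = 2 − 2·2 = -2, and every face is a hexagon so 6F = 2E.
E = 6·84/2 = 252. Then V = -2 + E − F = -2 + 252 − 84 = 166.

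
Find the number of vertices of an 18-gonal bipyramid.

A bipyramid over an n-gon has 2n triangular faces and n + 2 vertices: V = 18 + 2 = 20, E = 3·18 = 54, F = 2·18 = 36.

20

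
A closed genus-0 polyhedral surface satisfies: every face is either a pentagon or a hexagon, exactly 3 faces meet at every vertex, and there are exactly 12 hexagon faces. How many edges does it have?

66

Let x be the number of pentagons; then F = 12 + x.
Edge–face incidences: 2E = 6·12 + 5·x = 72 + 5x.
Every vertex has degree 3, so 3V = 2E.
Euler: V − E + F = 2 ⇒ (2E)/3 − E + (12 + x) = 2.
Multiply by 6: 2·(2E) − 3·(2E) + 6·(12 + x) = 12, i.e. 72 + 6x − (72 + 5x) = 12.
Collecting terms: x = 12.
Then 2E = 72 + 5·12 = 132, so E = 66, V = 2E/3 = 44, F = 12 + 12 = 24.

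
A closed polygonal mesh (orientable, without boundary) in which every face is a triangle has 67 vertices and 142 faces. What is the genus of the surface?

3

Every face is a triangle, so 2E = 3·142 = 426, giving E = 213.
χ = V − E + F = 67 − 213 + 142 = -4.
For a closed orientable surface χ = 2 − 2g, so g = (2 − (-4))/2 = 3.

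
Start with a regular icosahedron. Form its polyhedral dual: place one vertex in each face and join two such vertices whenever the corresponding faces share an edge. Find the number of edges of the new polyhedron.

30

The base solid has V = 12, E = 30, F = 20.
The dual swaps V and F and preserves E: V′ = F = 20, E′ = E = 30, F′ = V = 12.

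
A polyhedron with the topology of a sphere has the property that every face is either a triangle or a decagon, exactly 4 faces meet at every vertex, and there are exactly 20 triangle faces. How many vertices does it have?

20

Let x be the number of decagons; then F = 20 + x.
Edge–face incidences: 2E = 3·20 + 10·x = 60 + 10x.
Every vertex has degree 4, so 4V = 2E.
Euler: V − E + F = 2 ⇒ (2E)/4 − E + (20 + x) = 2.
Multiply by 8: 2·(2E) − 4·(2E) + 8·(20 + x) = 16, i.e. 160 + 8x − 2·(60 + 10x) = 16.
Collecting terms: −12x + 40 = 16, so −12x = −24, so x = 2.
Then 2E = 60 + 10·2 = 80, so E = 40, V = 2E/4 = 20, F = 20 + 2 = 22.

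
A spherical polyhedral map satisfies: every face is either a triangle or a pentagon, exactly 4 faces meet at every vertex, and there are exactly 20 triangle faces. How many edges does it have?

60

Let x be the number of pentagons; then F = 20 + x.
Edge–face incidences: 2E = 3·20 + 5·x = 60 + 5x.
Every vertex has degree 4, so 4V = 2E.
Euler: V − E + F = 2 ⇒ (2E)/4 − E + (20 + x) = 2.
Multiply by 8: 2·(2E) − 4·(2E) + 8·(20 + x) = 16, i.e. 160 + 8x − 2·(60 + 5x) = 16.
Collecting terms: −2x + 40 = 16, so −2x = −24, so x = 12.
Then 2E = 60 + 5·12 = 120, so E = 60, V = 2E/4 = 30, F = 20 + 12 = 32.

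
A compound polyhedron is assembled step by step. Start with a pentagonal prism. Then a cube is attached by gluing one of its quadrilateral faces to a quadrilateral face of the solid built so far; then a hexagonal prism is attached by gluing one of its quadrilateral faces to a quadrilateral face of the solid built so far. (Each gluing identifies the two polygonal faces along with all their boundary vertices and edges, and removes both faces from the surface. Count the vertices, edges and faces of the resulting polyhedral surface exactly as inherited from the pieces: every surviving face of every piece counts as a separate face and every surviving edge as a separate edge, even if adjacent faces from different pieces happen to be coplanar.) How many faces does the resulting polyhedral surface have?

17

A pentagonal prism: V=10, E=15, F=7.
Attach a cube (V=8, E=12, F=6) along a 4-gon: merge 4 vertices and 4 edges, delete both glued faces → V=14, E=23, F=11.
Attach a hexagonal prism (V=12, E=18, F=8) along a 4-gon: merge 4 vertices and 4 edges, delete both glued faces → V=22, E=37, F=17.
Check: V − E + F = 22 − 37 + 17 = 2.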